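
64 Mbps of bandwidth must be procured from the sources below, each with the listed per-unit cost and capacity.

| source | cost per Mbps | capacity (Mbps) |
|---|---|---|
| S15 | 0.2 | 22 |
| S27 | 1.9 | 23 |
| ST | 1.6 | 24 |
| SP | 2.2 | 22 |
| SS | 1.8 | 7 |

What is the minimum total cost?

Cheapest first:
S15 at 0.2: take all 22 Mbps ; 42 still needed.
Take 24 from ST at 1.6 ; need 18 more.
SS at 1.8: take all 7 Mbps ; 11 still needed.
S27 at 1.9: take 11 of its 23 ; requirement met.
SP: unused.
Cost = 22×0.2 + 24×1.6 + 7×1.8 + 11×1.9 = 76.3.

76.3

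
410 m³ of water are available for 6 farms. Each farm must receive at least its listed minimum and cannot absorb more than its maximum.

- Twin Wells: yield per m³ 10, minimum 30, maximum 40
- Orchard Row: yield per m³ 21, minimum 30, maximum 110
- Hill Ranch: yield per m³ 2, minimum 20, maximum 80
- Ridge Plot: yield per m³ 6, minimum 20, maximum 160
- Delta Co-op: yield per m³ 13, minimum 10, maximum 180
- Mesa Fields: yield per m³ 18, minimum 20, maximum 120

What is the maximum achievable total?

6360

Meeting every minimum uses 30+30+20+20+10+20 = 130 m³, leaving 280.
Order the farms by yield per m³: Orchard Row 21 > Mesa Fields 18 > Delta Co-op 13 > Twin Wells 10 > Ridge Plot 6 > Hill Ranch 2.
Orchard Row takes 80 more to reach its cap of 110 ; 200 left.
Mesa Fields takes 100 more to reach its cap of 120 ; 100 left.
Delta Co-op has room for 170 more but only 100 remain, so it gets 110.
Total = 10×30 + 21×110 + 2×20 + 6×20 + 13×110 + 18×120 = 6360.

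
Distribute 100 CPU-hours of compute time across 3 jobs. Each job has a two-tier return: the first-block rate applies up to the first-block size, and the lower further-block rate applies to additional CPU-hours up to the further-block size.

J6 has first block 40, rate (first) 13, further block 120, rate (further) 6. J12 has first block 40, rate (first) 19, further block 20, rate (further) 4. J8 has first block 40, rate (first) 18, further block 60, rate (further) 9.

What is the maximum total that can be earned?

1740

Rank every tier by rate: J12/tier1 19 > J8/tier1 18 > J6/tier1 13 > J8/tier2 9 > J6/tier2 6 > J12/tier2 4.
Fill J12 tier1 block (40 at 19) → 60 left.
Fill J8 tier1 block (40 at 18) → 20 left.
J6/tier1: +20 of 40 at 13; pool empty.
Total = 19×40 + 18×40 + 13×20 = 1740.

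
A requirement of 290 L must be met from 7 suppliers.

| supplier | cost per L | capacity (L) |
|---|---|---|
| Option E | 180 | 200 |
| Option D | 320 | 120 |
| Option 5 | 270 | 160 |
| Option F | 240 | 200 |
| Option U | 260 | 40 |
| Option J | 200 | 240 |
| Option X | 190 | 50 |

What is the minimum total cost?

Use suppliers in increasing cost order.
Option E at 180: take all 200 L ; 90 still needed.
Option X (190): use full 50 ; 40 L to go.
Option J (200): take the remaining 40 ; done.
Option F, Option U, Option 5, Option D: unused.
Cost = 200×180 + 50×190 + 40×200 = 53500.

53500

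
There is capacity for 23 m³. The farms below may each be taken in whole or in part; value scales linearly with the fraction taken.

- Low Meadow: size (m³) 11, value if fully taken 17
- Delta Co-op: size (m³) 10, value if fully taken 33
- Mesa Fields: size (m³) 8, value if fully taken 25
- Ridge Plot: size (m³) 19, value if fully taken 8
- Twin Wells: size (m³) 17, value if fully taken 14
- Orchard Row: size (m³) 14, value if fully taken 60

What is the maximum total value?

Rank by value-to-size ratio: Orchard Row 60/14≈4.29, Delta Co-op 33/10≈3.3, Mesa Fields 25/8≈3.12, Low Meadow 17/11≈1.55, Twin Wells 14/17≈0.824, Ridge Plot 8/19≈0.421.
All 14 m³ of Orchard Row fit (value 60) → 9 remain.
Only 9 m³ remain; take 9/10 of Delta Co-op for value 33×9/10 = 29.7.
Total value = 89.7.

89.7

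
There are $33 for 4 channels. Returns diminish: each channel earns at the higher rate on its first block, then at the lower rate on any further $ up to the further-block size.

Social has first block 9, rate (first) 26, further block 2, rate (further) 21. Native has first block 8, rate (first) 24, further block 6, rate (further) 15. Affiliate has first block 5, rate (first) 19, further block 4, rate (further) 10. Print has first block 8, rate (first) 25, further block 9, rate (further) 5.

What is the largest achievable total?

778

Rank every tier by rate: Social/first 26 > Print/first 25 > Native/first 24 > Social/second 21 > Affiliate/first 19 > Native/second 15 > Affiliate/second 10 > Print/second 5.
Social first at 26: fill all 9 — 24 left.
Print/first (25): +8 — 16 left.
Native first at 24: fill all 8 — 8 left.
Social/second (21): +2 — 6 left.
Affiliate first at 19: fill all 5 — 1 left.
Native second at 15: only 1 left, fill 1.
Total = 26×9 + 25×8 + 24×8 + 21×2 + 19×5 + 15×1 = 778.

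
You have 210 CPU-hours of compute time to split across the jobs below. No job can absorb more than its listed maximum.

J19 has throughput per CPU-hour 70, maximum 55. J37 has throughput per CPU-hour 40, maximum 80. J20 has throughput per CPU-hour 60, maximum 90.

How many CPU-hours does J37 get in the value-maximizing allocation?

65

Rank by throughput per CPU-hour: J19 70 > J20 60 > J37 40.
J19 takes 55 to reach its cap of 55 → 155 left.
J20 takes 90 to reach its cap of 90 → 65 left.
J37 has room for 80 but only 65 remain, so it gets 65.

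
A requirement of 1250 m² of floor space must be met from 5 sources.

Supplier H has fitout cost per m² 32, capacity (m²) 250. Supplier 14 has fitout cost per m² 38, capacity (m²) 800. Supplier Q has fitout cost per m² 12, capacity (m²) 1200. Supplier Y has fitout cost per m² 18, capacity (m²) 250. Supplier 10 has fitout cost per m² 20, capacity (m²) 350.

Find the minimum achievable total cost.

Use sources in increasing cost order.
Take 1200 from Supplier Q at 12 ; need 50 more.
Supplier Y (18): take the remaining 50 ; done.
Supplier 10, Supplier H, Supplier 14: unused.
Cost = 1200×12 + 50×18 = 15300.

15300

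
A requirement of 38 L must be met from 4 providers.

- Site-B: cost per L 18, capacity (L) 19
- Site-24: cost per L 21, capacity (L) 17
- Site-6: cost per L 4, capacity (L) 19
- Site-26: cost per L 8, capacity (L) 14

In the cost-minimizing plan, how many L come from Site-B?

Use providers in increasing cost order.
Take 19 from Site-6 at 4 — need 19 more.
Take 14 from Site-26 at 8 — need 5 more.
Site-B at 18: take 5 of its 19 — requirement met.
Site-24: unused.

5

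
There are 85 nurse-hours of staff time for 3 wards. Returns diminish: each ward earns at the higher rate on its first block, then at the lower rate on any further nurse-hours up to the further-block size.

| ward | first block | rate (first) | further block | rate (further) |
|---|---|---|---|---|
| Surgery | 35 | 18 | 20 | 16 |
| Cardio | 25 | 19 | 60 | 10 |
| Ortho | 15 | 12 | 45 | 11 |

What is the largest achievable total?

1485

Treat each block as its own option and order by rate: Cardio/T1 19 > Surgery/T1 18 > Surgery/T2 16 > Ortho/T1 12 > Ortho/T2 11 > Cardio/T2 10.
Fill Cardio T1 block (25 at 19) — 60 left.
Surgery/T1 (18): +35 — 25 left.
Fill Surgery T2 block (20 at 16) — 5 left.
Ortho T1 at 12: only 5 left, fill 5.
Total = 19×25 + 18×35 + 16×20 + 12×5 = 1485.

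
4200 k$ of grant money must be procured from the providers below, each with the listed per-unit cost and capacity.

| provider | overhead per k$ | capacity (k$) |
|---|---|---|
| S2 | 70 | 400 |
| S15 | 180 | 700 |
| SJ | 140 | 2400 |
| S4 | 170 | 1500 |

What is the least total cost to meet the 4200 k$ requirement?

Cheapest first:
S2 (70): use full 400 ; 3800 k$ to go.
Take 2400 from SJ at 140 ; need 1400 more.
S4 (170): take the remaining 1400 ; done.
S15: unused.
Cost = 400×70 + 2400×140 + 1400×170 = 602000.

602000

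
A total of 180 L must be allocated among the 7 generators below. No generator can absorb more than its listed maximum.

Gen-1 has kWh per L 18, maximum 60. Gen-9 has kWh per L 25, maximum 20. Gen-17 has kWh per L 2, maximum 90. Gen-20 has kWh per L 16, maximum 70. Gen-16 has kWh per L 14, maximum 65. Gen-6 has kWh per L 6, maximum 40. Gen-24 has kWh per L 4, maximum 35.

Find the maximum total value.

Highest kWh per L first: Gen-9 25 > Gen-1 18 > Gen-20 16 > Gen-16 14 > Gen-6 6 > Gen-24 4 > Gen-17 2.
Give Gen-9 20 to hit its cap of 20 → 160 left.
Gen-1 takes 60 to reach its cap of 60 → 100 left.
Gen-20 takes 70 to reach its cap of 70 → 30 left.
Only 30 left; Gen-16 takes them to reach 30.
Total = 18×60 + 25×20 + 16×70 + 14×30 = 3120.

3120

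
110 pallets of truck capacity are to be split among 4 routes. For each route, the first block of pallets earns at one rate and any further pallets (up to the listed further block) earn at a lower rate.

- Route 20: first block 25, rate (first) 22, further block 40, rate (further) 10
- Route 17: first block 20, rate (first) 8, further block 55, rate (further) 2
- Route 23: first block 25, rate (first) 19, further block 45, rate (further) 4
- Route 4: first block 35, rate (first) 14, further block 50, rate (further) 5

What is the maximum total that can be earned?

1765

Treat each block as its own option and order by rate: Route 20/first 22 > Route 23/first 19 > Route 4/first 14 > Route 20/second 10 > Route 17/first 8 > Route 4/second 5 > Route 23/second 4 > Route 17/second 2.
Route 20 first at 22: fill all 25 ; 85 left.
Route 23/first (19): +25 ; 60 left.
Route 4/first (14): +35 ; 25 left.
Route 20 second at 10: only 25 left, fill 25.
Total = 22×25 + 19×25 + 14×35 + 10×25 = 1765.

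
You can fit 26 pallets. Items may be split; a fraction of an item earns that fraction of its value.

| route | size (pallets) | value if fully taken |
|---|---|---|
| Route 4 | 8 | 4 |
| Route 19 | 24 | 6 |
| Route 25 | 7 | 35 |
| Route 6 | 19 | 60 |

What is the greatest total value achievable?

95

Rank by value-to-size ratio: Route 25 35/7≈5, Route 6 60/19≈3.16, Route 4 4/8≈0.5, Route 19 6/24≈0.25.
Take all of Route 25 (7 pallets, value 35) → 19 pallets left.
Route 6: take in full, 19 pallets for value 60 → 0 left.
Total value = 95.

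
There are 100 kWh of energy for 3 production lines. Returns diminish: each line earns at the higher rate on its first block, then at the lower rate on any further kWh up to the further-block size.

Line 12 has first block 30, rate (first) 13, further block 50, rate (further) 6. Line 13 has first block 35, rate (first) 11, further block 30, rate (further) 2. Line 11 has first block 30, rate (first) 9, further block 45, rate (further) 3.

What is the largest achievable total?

Order all 6 blocks by rate: Line 12/tier1 13 > Line 13/tier1 11 > Line 11/tier1 9 > Line 12/tier2 6 > Line 11/tier2 3 > Line 13/tier2 2.
Line 12 tier1 at 13: fill all 30 — 70 left.
Line 13 tier1 at 11: fill all 35 — 35 left.
Line 11 tier1 at 9: fill all 30 — 5 left.
Line 12/tier2: +5 of 50 at 6; pool empty.
Total = 13×30 + 11×35 + 9×30 + 6×5 = 1075.

1075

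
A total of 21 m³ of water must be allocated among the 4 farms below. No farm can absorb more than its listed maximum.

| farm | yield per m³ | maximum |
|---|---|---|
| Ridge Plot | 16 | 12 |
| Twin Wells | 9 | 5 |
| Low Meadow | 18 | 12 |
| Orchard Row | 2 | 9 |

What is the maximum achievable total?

360

Highest yield per m³ first: Low Meadow 18 > Ridge Plot 16 > Twin Wells 9 > Orchard Row 2.
Low Meadow: +12 to 12 (cap) → 9 left.
Ridge Plot has room for 12 but only 9 remain, so it gets 9.
Total = 16×9 + 18×12 = 360.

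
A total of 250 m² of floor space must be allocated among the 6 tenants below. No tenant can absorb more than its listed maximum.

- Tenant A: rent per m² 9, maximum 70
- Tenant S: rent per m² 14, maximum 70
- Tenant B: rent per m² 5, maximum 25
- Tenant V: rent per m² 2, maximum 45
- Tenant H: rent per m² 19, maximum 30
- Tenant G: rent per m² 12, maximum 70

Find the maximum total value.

3070

Order the tenants by rent per m²: Tenant H 19 > Tenant S 14 > Tenant G 12 > Tenant A 9 > Tenant B 5 > Tenant V 2.
Tenant H: +30 to 30 (cap) — 220 left.
Tenant S takes 70 to reach its cap of 70 — 150 left.
Give Tenant G 70 to hit its cap of 70 — 80 left.
Tenant A takes 70 to reach its cap of 70 — 10 left.
Only 10 left; Tenant B takes them to reach 10.
Total = 9×70 + 14×70 + 5×10 + 19×30 + 12×70 = 3070.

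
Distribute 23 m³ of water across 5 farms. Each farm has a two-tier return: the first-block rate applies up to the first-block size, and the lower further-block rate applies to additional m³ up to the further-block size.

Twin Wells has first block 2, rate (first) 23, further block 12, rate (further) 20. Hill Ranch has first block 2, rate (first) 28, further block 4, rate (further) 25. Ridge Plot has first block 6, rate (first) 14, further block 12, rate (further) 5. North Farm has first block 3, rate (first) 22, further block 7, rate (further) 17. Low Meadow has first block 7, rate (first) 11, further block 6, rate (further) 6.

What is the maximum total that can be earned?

508

Treat each block as its own option and order by rate: Hill Ranch/tier1 28 > Hill Ranch/tier2 25 > Twin Wells/tier1 23 > North Farm/tier1 22 > Twin Wells/tier2 20 > North Farm/tier2 17 > Ridge Plot/tier1 14 > Low Meadow/tier1 11 > Low Meadow/tier2 6 > Ridge Plot/tier2 5.
Fill Hill Ranch tier1 block (2 at 28) ; 21 left.
Hill Ranch tier2 at 25: fill all 4 ; 17 left.
Twin Wells/tier1 (23): +2 ; 15 left.
North Farm/tier1 (22): +3 ; 12 left.
Fill Twin Wells tier2 block (12 at 20) ; 0 left.
Total = 28×2 + 25×4 + 23×2 + 22×3 + 20×12 = 508.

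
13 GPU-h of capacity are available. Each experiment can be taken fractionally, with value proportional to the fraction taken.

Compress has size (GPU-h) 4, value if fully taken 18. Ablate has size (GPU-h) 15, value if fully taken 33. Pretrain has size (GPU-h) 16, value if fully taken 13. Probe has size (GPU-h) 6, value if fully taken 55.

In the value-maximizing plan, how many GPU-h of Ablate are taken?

3

Rank by value-to-size ratio: Probe 55/6≈9.17, Compress 18/4≈4.5, Ablate 33/15≈2.2, Pretrain 13/16≈0.812.
All 6 GPU-h of Probe fit (value 55) — 7 remain.
Compress: take in full, 4 GPU-h for value 18 — 3 left.
Fill the last 3 GPU-h with part of Ablate: 3/15 of it earns 6.6.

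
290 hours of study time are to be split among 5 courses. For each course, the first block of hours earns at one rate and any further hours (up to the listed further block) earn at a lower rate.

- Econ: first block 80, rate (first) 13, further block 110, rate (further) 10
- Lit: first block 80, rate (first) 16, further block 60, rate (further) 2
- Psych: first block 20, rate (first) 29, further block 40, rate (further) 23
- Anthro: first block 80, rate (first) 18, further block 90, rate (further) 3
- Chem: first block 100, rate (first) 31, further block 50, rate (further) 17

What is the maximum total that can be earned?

6890

Order all 10 blocks by rate: Chem/tier1 31 > Psych/tier1 29 > Psych/tier2 23 > Anthro/tier1 18 > Chem/tier2 17 > Lit/tier1 16 > Econ/tier1 13 > Econ/tier2 10 > Anthro/tier2 3 > Lit/tier2 2.
Chem tier1 at 31: fill all 100 — 190 left.
Psych tier1 at 29: fill all 20 — 170 left.
Fill Psych tier2 block (40 at 23) — 130 left.
Fill Anthro tier1 block (80 at 18) — 50 left.
Chem/tier2 (17): +50 — 0 left.
Total = 31×100 + 29×20 + 23×40 + 18×80 + 17×50 = 6890.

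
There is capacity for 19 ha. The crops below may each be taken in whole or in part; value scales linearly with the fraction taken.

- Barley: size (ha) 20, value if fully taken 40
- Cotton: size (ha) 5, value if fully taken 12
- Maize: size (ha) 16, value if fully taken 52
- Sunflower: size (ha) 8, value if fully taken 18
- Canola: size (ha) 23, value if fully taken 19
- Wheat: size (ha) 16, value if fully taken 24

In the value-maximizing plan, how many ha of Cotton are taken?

3

Rank by value-to-size ratio: Maize 52/16≈3.25, Cotton 12/5≈2.4, Sunflower 18/8≈2.25, Barley 40/20≈2, Wheat 24/16≈1.5, Canola 19/23≈0.826.
All 16 ha of Maize fit (value 52) — 3 remain.
3 ha left: a 3/5 share of Cotton gives 12×3/5 = 7.2.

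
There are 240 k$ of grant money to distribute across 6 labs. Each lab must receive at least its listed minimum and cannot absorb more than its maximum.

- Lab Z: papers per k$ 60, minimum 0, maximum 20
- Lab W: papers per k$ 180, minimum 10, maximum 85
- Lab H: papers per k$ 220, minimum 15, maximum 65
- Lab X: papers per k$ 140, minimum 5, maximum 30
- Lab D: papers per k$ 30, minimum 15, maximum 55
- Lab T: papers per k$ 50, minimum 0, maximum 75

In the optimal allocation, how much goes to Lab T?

25

Meeting every minimum uses 0+10+15+5+15+0 = 45 k$, leaving 195.
Order the labs by papers per k$: Lab H 220 > Lab W 180 > Lab X 140 > Lab Z 60 > Lab T 50 > Lab D 30.
Lab H takes 50 more to reach its cap of 65 — 145 left.
Lab W takes 75 more to reach its cap of 85 — 70 left.
Lab X: +25 to 30 (cap) — 45 left.
Lab Z: +20 to 20 (cap) — 25 left.
Lab T has room for 75 more but only 25 remain, so it gets 25.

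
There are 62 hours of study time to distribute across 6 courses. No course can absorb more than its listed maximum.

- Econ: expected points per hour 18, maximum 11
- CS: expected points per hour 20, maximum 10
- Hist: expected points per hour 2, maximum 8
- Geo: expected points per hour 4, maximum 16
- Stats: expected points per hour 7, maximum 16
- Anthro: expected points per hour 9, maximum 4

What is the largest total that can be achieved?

Order the courses by expected points per hour: CS 20 > Econ 18 > Anthro 9 > Stats 7 > Geo 4 > Hist 2.
Give CS 10 to hit its cap of 10 ; 52 left.
Econ: +11 to 11 (cap) ; 41 left.
Anthro takes 4 to reach its cap of 4 ; 37 left.
Give Stats 16 to hit its cap of 16 ; 21 left.
Give Geo 16 to hit its cap of 16 ; 5 left.
Hist has room for 8 but only 5 remain, so it gets 5.
Total = 18×11 + 20×10 + 2×5 + 4×16 + 7×16 + 9×4 = 620.

620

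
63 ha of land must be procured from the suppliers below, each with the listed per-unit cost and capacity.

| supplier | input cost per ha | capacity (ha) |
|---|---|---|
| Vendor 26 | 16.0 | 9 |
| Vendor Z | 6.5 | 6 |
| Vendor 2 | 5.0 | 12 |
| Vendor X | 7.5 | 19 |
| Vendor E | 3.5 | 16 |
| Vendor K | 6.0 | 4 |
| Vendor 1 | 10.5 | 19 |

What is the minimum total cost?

Use suppliers in increasing cost order.
Take 16 from Vendor E at 3.5 ; need 47 more.
Vendor 2 (5.0): use full 12 ; 35 ha to go.
Vendor K at 6.0: take all 4 ha ; 31 still needed.
Vendor Z at 6.5: take all 6 ha ; 25 still needed.
Take 19 from Vendor X at 7.5 ; need 6 more.
Vendor 1 at 10.5: take 6 of its 19 ; requirement met.
Vendor 26: unused.
Cost = 16×3.5 + 12×5.0 + 4×6.0 + 6×6.5 + 19×7.5 + 6×10.5 = 384.5.

384.5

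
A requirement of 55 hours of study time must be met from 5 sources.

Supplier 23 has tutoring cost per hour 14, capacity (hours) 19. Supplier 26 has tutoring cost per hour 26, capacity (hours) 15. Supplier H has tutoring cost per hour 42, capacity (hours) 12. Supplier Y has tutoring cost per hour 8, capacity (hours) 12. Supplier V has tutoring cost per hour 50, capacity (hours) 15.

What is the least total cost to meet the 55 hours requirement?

1130

Cheapest first:
Take 12 from Supplier Y at 8 → need 43 more.
Take 19 from Supplier 23 at 14 → need 24 more.
Supplier 26 at 26: take all 15 hours → 9 still needed.
Supplier H (42): take the remaining 9 → done.
Supplier V: unused.
Cost = 12×8 + 19×14 + 15×26 + 9×42 = 1130.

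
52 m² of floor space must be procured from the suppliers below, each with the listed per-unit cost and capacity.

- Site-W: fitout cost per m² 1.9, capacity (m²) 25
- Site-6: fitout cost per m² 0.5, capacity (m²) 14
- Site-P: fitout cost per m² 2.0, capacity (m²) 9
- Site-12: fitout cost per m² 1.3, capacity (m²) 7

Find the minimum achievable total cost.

Use suppliers in increasing cost order.
Site-6 at 0.5: take all 14 m² ; 38 still needed.
Site-12 at 1.3: take all 7 m² ; 31 still needed.
Site-W (1.9): use full 25 ; 6 m² to go.
Site-P (2.0): take the remaining 6 ; done.
Cost = 14×0.5 + 7×1.3 + 25×1.9 + 6×2.0 = 75.6.

75.6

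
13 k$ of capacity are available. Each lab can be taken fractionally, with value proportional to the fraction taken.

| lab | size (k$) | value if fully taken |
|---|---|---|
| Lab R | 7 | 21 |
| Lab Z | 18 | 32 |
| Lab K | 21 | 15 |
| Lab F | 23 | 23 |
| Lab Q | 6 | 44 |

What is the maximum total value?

65

Best value per unit of size first: Lab Q 44/6≈7.33, Lab R 21/7≈3, Lab Z 32/18≈1.78, Lab F 23/23≈1, Lab K 15/21≈0.714.
Take all of Lab Q (6 k$, value 44) → 7 k$ left.
Take all of Lab R (7 k$, value 21) → 0 k$ left.
Total value = 65.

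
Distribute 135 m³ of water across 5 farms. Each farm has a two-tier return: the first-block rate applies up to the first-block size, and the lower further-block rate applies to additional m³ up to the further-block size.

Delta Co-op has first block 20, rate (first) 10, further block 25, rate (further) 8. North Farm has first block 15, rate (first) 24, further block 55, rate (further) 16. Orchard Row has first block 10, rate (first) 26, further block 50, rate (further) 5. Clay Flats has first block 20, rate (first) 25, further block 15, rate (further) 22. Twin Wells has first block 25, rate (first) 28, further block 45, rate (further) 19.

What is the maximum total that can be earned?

3085

Treat each block as its own option and order by rate: Twin Wells/first 28 > Orchard Row/first 26 > Clay Flats/first 25 > North Farm/first 24 > Clay Flats/second 22 > Twin Wells/second 19 > North Farm/second 16 > Delta Co-op/first 10 > Delta Co-op/second 8 > Orchard Row/second 5.
Twin Wells/first (28): +25 ; 110 left.
Orchard Row/first (26): +10 ; 100 left.
Clay Flats/first (25): +20 ; 80 left.
North Farm/first (24): +15 ; 65 left.
Clay Flats second at 22: fill all 15 ; 50 left.
Twin Wells second at 19: fill all 45 ; 5 left.
North Farm/second: +5 of 55 at 16; pool empty.
Total = 28×25 + 26×10 + 25×20 + 24×15 + 22×15 + 19×45 + 16×5 = 3085.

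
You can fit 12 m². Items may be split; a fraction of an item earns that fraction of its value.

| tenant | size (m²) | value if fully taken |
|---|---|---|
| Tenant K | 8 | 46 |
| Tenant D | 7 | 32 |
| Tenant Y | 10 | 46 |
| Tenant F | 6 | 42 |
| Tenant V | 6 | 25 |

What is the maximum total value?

Sort by value density: Tenant F 42/6≈7, Tenant K 46/8≈5.75, Tenant Y 46/10≈4.6, Tenant D 32/7≈4.57, Tenant V 25/6≈4.17.
Take all of Tenant F (6 m², value 42) ; 6 m² left.
Fill the last 6 m² with part of Tenant K: 6/8 of it earns 34.5.
Total value = 76.5.

76.5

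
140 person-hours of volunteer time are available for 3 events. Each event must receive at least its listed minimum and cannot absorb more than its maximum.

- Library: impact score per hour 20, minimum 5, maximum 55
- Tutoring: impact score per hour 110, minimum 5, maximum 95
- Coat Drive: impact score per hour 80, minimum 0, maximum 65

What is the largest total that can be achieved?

Meeting every minimum uses 5+5+0 = 10 person-hours, leaving 130.
Highest impact score per hour first: Tutoring 110 > Coat Drive 80 > Library 20.
Give Tutoring 90 more to hit its cap of 95 ; 40 left.
Only 40 left; Coat Drive takes them to reach 40.
Total = 20×5 + 110×95 + 80×40 = 13750.

13750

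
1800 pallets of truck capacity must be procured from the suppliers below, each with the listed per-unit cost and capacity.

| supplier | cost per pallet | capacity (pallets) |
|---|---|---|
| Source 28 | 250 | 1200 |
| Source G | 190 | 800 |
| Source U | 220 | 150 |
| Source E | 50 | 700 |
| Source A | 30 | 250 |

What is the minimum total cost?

205500

Cheapest first:
Source A (30): use full 250 ; 1550 pallets to go.
Take 700 from Source E at 50 ; need 850 more.
Source G at 190: take all 800 pallets ; 50 still needed.
Take 50 from Source U at 220 to finish.
Source 28: unused.
Cost = 250×30 + 700×50 + 800×190 + 50×220 = 205500.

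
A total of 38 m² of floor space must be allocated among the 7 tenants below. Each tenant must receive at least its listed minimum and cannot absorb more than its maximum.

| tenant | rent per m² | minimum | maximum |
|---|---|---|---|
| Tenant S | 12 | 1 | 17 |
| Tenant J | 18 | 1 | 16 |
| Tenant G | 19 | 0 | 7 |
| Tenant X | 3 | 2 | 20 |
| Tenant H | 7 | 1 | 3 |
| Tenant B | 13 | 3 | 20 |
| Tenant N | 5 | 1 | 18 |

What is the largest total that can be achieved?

Meeting every minimum uses 1+1+0+2+1+3+1 = 9 m², leaving 29.
Highest rent per m² first: Tenant G 19 > Tenant J 18 > Tenant B 13 > Tenant S 12 > Tenant H 7 > Tenant N 5 > Tenant X 3.
Tenant G: +7 to 7 (cap) ; 22 left.
Tenant J: +15 to 16 (cap) ; 7 left.
Tenant B: +7 (room for 17) → 10. Pool exhausted.
Total = 12×1 + 18×16 + 19×7 + 3×2 + 7×1 + 13×10 + 5×1 = 581.

581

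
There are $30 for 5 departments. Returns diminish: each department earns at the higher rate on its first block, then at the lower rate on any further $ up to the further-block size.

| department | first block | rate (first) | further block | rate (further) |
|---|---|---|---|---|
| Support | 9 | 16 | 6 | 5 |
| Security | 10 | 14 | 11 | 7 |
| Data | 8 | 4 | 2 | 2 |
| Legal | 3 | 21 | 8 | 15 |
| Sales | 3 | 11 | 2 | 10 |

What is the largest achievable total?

467

Order all 10 blocks by rate: Legal/T1 21 > Support/T1 16 > Legal/T2 15 > Security/T1 14 > Sales/T1 11 > Sales/T2 10 > Security/T2 7 > Support/T2 5 > Data/T1 4 > Data/T2 2.
Legal T1 at 21: fill all 3 — 27 left.
Fill Support T1 block (9 at 16) — 18 left.
Legal/T2 (15): +8 — 10 left.
Fill Security T1 block (10 at 14) — 0 left.
Total = 21×3 + 16×9 + 15×8 + 14×10 = 467.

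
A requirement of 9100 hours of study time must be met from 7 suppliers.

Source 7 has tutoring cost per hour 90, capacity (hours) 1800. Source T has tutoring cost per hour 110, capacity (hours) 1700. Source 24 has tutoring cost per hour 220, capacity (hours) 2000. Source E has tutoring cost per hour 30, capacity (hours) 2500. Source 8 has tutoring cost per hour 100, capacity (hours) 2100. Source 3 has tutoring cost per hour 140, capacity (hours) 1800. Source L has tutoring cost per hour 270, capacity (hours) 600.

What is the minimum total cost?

774000

Fill from the cheapest supplier first.
Source E at 30: take all 2500 hours ; 6600 still needed.
Source 7 at 90: take all 1800 hours ; 4800 still needed.
Source 8 at 100: take all 2100 hours ; 2700 still needed.
Take 1700 from Source T at 110 ; need 1000 more.
Source 3 (140): take the remaining 1000 ; done.
Source 24, Source L: unused.
Cost = 2500×30 + 1800×90 + 2100×100 + 1700×110 + 1000×140 = 774000.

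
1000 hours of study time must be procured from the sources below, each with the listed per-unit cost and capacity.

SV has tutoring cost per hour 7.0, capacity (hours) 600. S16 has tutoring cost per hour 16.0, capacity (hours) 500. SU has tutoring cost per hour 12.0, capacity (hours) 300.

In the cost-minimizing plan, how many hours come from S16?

Fill from the cheapest source first.
SV at 7.0: take all 600 hours — 400 still needed.
Take 300 from SU at 12.0 — need 100 more.
S16 (16.0): take the remaining 100 — done.

100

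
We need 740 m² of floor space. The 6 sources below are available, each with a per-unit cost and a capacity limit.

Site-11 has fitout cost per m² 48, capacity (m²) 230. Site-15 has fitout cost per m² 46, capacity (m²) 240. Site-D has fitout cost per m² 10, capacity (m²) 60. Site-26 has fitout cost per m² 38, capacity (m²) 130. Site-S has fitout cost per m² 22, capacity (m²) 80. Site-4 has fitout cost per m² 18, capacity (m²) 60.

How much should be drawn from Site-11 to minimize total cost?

170

Cheapest first:
Take 60 from Site-D at 10 — need 680 more.
Site-4 at 18: take all 60 m² — 620 still needed.
Site-S (22): use full 80 — 540 m² to go.
Site-26 at 38: take all 130 m² — 410 still needed.
Take 240 from Site-15 at 46 — need 170 more.
Take 170 from Site-11 at 48 to finish.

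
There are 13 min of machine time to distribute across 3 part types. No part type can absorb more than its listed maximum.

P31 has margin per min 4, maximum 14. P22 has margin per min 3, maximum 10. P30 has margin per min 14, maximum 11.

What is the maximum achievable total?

162

Rank by margin per min: P30 14 > P31 4 > P22 3.
P30: +11 to 11 (cap) ; 2 left.
Only 2 left; P31 takes them to reach 2.
Total = 4×2 + 14×11 = 162.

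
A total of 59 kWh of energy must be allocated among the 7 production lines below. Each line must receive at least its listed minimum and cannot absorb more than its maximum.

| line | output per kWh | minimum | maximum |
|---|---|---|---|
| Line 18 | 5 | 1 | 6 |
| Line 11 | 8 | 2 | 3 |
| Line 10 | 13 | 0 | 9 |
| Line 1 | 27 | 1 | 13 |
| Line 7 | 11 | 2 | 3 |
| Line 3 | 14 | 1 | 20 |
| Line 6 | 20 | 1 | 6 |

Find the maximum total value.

Meeting every minimum uses 1+2+0+1+2+1+1 = 8 kWh, leaving 51.
Rank by output per kWh: Line 1 27 > Line 6 20 > Line 3 14 > Line 10 13 > Line 7 11 > Line 11 8 > Line 18 5.
Line 1: +12 to 13 (cap) ; 39 left.
Line 6 takes 5 more to reach its cap of 6 ; 34 left.
Line 3 takes 19 more to reach its cap of 20 ; 15 left.
Line 10: +9 to 9 (cap) ; 6 left.
Give Line 7 1 more to hit its cap of 3 ; 5 left.
Line 11: +1 to 3 (cap) ; 4 left.
Line 18 has room for 5 more but only 4 remain, so it gets 5.
Total = 5×5 + 8×3 + 13×9 + 27×13 + 11×3 + 14×20 + 20×6 = 950.

950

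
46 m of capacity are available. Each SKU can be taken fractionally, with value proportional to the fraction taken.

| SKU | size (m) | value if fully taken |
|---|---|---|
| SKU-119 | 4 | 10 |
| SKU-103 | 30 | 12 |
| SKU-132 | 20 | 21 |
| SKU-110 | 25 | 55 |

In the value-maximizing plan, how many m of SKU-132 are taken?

17

Rank by value-to-size ratio: SKU-119 10/4≈2.5, SKU-110 55/25≈2.2, SKU-132 21/20≈1.05, SKU-103 12/30≈0.4.
Take all of SKU-119 (4 m, value 10) ; 42 m left.
Take all of SKU-110 (25 m, value 55) ; 17 m left.
17 m left: a 17/20 share of SKU-132 gives 21×17/20 = 17.85.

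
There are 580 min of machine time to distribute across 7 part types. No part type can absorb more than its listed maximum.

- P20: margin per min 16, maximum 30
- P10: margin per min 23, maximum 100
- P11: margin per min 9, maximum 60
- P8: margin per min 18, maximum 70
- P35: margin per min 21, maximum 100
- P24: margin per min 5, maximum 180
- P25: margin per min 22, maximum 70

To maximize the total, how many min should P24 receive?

Rank by margin per min: P10 23 > P25 22 > P35 21 > P8 18 > P20 16 > P11 9 > P24 5.
Give P10 100 to hit its cap of 100 → 480 left.
Give P25 70 to hit its cap of 70 → 410 left.
Give P35 100 to hit its cap of 100 → 310 left.
Give P8 70 to hit its cap of 70 → 240 left.
P20 takes 30 to reach its cap of 30 → 210 left.
P11 takes 60 to reach its cap of 60 → 150 left.
Only 150 left; P24 takes them to reach 150.

150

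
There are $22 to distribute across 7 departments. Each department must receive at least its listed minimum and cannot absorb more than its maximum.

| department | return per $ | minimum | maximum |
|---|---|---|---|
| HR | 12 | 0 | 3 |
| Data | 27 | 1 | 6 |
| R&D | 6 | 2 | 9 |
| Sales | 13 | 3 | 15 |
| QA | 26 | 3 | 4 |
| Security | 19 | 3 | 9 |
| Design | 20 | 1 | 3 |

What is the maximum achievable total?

Meeting every minimum uses 0+1+2+3+3+3+1 = 13 $, leaving 9.
Order the departments by return per $: Data 27 > QA 26 > Design 20 > Security 19 > Sales 13 > HR 12 > R&D 6.
Data takes 5 more to reach its cap of 6 — 4 left.
Give QA 1 more to hit its cap of 4 — 3 left.
Design takes 2 more to reach its cap of 3 — 1 left.
Security: +1 (room for 6) → 4. Pool exhausted.
Total = 27×6 + 6×2 + 13×3 + 26×4 + 19×4 + 20×3 = 453.

453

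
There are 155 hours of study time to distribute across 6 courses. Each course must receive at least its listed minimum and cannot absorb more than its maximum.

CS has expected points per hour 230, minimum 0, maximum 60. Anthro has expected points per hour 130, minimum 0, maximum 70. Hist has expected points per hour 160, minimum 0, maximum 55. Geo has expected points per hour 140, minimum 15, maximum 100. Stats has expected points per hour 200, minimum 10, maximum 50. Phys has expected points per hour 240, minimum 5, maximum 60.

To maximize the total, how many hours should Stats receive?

20

Meeting every minimum uses 0+0+0+15+10+5 = 30 hours, leaving 125.
Rank by expected points per hour: Phys 240 > CS 230 > Stats 200 > Hist 160 > Geo 140 > Anthro 130.
Phys takes 55 more to reach its cap of 60 — 70 left.
CS: +60 to 60 (cap) — 10 left.
Stats has room for 40 more but only 10 remain, so it gets 20.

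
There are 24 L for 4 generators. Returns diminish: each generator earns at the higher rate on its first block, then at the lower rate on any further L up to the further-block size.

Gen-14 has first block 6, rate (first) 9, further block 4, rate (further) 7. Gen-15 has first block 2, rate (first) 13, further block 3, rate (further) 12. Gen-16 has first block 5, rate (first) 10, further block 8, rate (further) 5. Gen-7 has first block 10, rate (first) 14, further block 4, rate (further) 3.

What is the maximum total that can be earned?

Order all 8 blocks by rate: Gen-7/T1 14 > Gen-15/T1 13 > Gen-15/T2 12 > Gen-16/T1 10 > Gen-14/T1 9 > Gen-14/T2 7 > Gen-16/T2 5 > Gen-7/T2 3.
Fill Gen-7 T1 block (10 at 14) ; 14 left.
Gen-15 T1 at 13: fill all 2 ; 12 left.
Gen-15 T2 at 12: fill all 3 ; 9 left.
Fill Gen-16 T1 block (5 at 10) ; 4 left.
Gen-14/T1: +4 of 6 at 9; pool empty.
Total = 14×10 + 13×2 + 12×3 + 10×5 + 9×4 = 288.

288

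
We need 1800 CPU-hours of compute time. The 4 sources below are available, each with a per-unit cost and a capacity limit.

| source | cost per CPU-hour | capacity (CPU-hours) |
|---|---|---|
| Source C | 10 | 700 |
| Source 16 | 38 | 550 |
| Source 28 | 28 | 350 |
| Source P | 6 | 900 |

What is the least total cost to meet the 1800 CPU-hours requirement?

Use sources in increasing cost order.
Take 900 from Source P at 6 — need 900 more.
Take 700 from Source C at 10 — need 200 more.
Take 200 from Source 28 at 28 to finish.
Source 16: unused.
Cost = 900×6 + 700×10 + 200×28 = 18000.

18000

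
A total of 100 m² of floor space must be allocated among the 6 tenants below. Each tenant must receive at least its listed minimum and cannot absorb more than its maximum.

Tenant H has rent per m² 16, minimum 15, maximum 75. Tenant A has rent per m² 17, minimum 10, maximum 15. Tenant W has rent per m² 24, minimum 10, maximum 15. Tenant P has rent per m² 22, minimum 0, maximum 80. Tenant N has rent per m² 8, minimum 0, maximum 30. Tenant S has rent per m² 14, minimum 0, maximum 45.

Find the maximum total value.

Meeting every minimum uses 15+10+10+0+0+0 = 35 m², leaving 65.
Order the tenants by rent per m²: Tenant W 24 > Tenant P 22 > Tenant A 17 > Tenant H 16 > Tenant S 14 > Tenant N 8.
Tenant W takes 5 more to reach its cap of 15 — 60 left.
Tenant P: +60 (room for 80) → 60. Pool exhausted.
Total = 16×15 + 17×10 + 24×15 + 22×60 = 2090.

2090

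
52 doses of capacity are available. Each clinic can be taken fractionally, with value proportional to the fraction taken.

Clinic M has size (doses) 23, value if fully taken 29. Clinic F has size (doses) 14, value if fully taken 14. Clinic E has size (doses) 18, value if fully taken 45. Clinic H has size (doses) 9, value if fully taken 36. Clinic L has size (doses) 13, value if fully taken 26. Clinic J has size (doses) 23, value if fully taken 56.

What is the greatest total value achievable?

Sort by value density: Clinic H 36/9≈4, Clinic E 45/18≈2.5, Clinic J 56/23≈2.43, Clinic L 26/13≈2, Clinic M 29/23≈1.26, Clinic F 14/14≈1.
Clinic H: take in full, 9 doses for value 36 → 43 left.
All 18 doses of Clinic E fit (value 45) → 25 remain.
All 23 doses of Clinic J fit (value 56) → 2 remain.
Fill the last 2 doses with part of Clinic L: 2/13 of it earns 4.
Total value = 141.

141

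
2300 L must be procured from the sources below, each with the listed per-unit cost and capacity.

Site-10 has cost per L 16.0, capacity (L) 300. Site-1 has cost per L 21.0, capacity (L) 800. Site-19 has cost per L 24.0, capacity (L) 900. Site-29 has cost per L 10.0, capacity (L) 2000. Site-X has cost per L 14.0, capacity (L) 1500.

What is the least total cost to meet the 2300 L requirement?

24200

Fill from the cheapest source first.
Site-29 (10.0): use full 2000 → 300 L to go.
Site-X (14.0): take the remaining 300 → done.
Site-10, Site-1, Site-19: unused.
Cost = 2000×10.0 + 300×14.0 = 24200.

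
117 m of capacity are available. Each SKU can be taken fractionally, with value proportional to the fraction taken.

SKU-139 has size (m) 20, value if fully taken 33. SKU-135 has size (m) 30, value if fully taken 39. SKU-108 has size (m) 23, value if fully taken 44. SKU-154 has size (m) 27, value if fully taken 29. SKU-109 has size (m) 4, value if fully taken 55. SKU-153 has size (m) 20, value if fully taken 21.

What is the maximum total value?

213.65

Sort by value density: SKU-109 55/4≈13.8, SKU-108 44/23≈1.91, SKU-139 33/20≈1.65, SKU-135 39/30≈1.3, SKU-154 29/27≈1.07, SKU-153 21/20≈1.05.
All 4 m of SKU-109 fit (value 55) ; 113 remain.
Take all of SKU-108 (23 m, value 44) ; 90 m left.
Take all of SKU-139 (20 m, value 33) ; 70 m left.
All 30 m of SKU-135 fit (value 39) ; 40 remain.
SKU-154: take in full, 27 m for value 29 ; 13 left.
Only 13 m remain; take 13/20 of SKU-153 for value 21×13/20 = 13.65.
Total value = 213.65.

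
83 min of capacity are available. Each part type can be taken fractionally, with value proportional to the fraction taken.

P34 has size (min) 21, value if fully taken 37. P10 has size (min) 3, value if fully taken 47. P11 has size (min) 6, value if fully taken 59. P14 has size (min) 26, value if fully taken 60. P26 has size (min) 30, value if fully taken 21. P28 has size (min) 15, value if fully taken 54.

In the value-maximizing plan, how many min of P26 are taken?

12

Sort by value density: P10 47/3≈15.7, P11 59/6≈9.83, P28 54/15≈3.6, P14 60/26≈2.31, P34 37/21≈1.76, P26 21/30≈0.7.
Take all of P10 (3 min, value 47) ; 80 min left.
P11: take in full, 6 min for value 59 ; 74 left.
P28: take in full, 15 min for value 54 ; 59 left.
Take all of P14 (26 min, value 60) ; 33 min left.
All 21 min of P34 fit (value 37) ; 12 remain.
Only 12 min remain; take 12/30 of P26 for value 21×12/30 = 8.4.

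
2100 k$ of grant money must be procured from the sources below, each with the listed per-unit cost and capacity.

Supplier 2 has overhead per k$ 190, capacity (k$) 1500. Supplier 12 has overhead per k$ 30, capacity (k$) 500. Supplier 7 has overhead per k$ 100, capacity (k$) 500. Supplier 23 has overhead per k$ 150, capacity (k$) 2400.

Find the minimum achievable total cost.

Cheapest first:
Supplier 12 (30): use full 500 — 1600 k$ to go.
Supplier 7 at 100: take all 500 k$ — 1100 still needed.
Supplier 23 at 150: take 1100 of its 2400 — requirement met.
Supplier 2: unused.
Cost = 500×30 + 500×100 + 1100×150 = 230000.

230000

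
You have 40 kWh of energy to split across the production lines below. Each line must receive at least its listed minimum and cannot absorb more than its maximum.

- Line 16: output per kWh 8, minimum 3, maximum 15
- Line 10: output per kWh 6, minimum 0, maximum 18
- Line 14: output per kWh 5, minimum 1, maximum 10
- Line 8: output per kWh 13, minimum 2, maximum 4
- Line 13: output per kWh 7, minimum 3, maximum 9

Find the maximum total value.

Meeting every minimum uses 3+0+1+2+3 = 9 kWh, leaving 31.
Highest output per kWh first: Line 8 13 > Line 16 8 > Line 13 7 > Line 10 6 > Line 14 5.
Line 8: +2 to 4 (cap) ; 29 left.
Give Line 16 12 more to hit its cap of 15 ; 17 left.
Line 13 takes 6 more to reach its cap of 9 ; 11 left.
Line 10 has room for 18 more but only 11 remain, so it gets 11.
Total = 8×15 + 6×11 + 5×1 + 13×4 + 7×9 = 306.

306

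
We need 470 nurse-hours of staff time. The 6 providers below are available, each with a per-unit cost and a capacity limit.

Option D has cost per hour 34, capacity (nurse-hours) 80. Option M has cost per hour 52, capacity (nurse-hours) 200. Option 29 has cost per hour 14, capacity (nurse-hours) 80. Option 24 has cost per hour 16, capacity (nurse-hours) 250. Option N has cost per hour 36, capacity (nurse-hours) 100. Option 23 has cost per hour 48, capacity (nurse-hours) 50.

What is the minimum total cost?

Cheapest first:
Take 80 from Option 29 at 14 ; need 390 more.
Option 24 at 16: take all 250 nurse-hours ; 140 still needed.
Option D at 34: take all 80 nurse-hours ; 60 still needed.
Option N at 36: take 60 of its 100 ; requirement met.
Option 23, Option M: unused.
Cost = 80×14 + 250×16 + 80×34 + 60×36 = 10000.

10000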